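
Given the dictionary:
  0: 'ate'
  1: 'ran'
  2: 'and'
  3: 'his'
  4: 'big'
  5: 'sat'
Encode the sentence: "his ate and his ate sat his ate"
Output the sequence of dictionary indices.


Look up each word in the dictionary:
  'his' -> 3
  'ate' -> 0
  'and' -> 2
  'his' -> 3
  'ate' -> 0
  'sat' -> 5
  'his' -> 3
  'ate' -> 0

Encoded: [3, 0, 2, 3, 0, 5, 3, 0]


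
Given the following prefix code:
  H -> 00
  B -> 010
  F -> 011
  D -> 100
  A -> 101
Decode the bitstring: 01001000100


Decoding step by step:
Bits 010 -> B
Bits 010 -> B
Bits 00 -> H
Bits 100 -> D


Decoded message: BBHD


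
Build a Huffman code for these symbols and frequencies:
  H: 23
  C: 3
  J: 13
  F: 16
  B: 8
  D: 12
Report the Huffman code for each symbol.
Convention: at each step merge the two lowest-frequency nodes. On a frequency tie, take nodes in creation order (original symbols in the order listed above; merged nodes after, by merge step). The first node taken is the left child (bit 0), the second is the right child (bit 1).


Huffman tree construction:
Step 1: Merge C(3) + B(8) = 11
Step 2: Merge (C+B)(11) + D(12) = 23
Step 3: Merge J(13) + F(16) = 29
Step 4: Merge H(23) + ((C+B)+D)(23) = 46
Step 5: Merge (J+F)(29) + (H+((C+B)+D))(46) = 75
Read each symbol's code off the tree from the root (left child = 0, right child = 1).

Codes:
  H: 10 (length 2)
  C: 1100 (length 4)
  J: 00 (length 2)
  F: 01 (length 2)
  B: 1101 (length 4)
  D: 111 (length 3)
Average code length: 184/75 = 2.4533 bits/symbol


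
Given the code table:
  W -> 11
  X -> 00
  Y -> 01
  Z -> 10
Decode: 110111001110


Decoding:
11 -> W
01 -> Y
11 -> W
00 -> X
11 -> W
10 -> Z


Result: WYWXWZ


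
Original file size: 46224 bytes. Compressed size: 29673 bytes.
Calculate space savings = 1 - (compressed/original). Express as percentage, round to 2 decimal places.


ratio = compressed/original = 29673/46224 = 0.641939
savings = 1 - ratio = 1 - 0.641939 = 0.358061
as a percentage: 0.358061 * 100 = 35.81%

Space savings = 1 - 29673/46224 = 35.81%


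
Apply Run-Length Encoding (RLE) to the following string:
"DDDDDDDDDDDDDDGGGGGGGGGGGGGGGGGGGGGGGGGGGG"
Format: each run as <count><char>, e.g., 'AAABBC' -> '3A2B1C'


Scanning runs left to right:
  i=0: run of 'D' x 14 -> '14D'
  i=14: run of 'G' x 28 -> '28G'

RLE = 14D28G


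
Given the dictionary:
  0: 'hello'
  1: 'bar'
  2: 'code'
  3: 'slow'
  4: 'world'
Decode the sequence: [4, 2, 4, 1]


Look up each index in the dictionary:
  4 -> 'world'
  2 -> 'code'
  4 -> 'world'
  1 -> 'bar'

Decoded: "world code world bar"


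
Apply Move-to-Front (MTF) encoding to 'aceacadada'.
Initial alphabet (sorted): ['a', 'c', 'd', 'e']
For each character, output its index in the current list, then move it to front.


MTF encoding:
'a': index 0 in ['a', 'c', 'd', 'e'] -> ['a', 'c', 'd', 'e']
'c': index 1 in ['a', 'c', 'd', 'e'] -> ['c', 'a', 'd', 'e']
'e': index 3 in ['c', 'a', 'd', 'e'] -> ['e', 'c', 'a', 'd']
'a': index 2 in ['e', 'c', 'a', 'd'] -> ['a', 'e', 'c', 'd']
'c': index 2 in ['a', 'e', 'c', 'd'] -> ['c', 'a', 'e', 'd']
'a': index 1 in ['c', 'a', 'e', 'd'] -> ['a', 'c', 'e', 'd']
'd': index 3 in ['a', 'c', 'e', 'd'] -> ['d', 'a', 'c', 'e']
'a': index 1 in ['d', 'a', 'c', 'e'] -> ['a', 'd', 'c', 'e']
'd': index 1 in ['a', 'd', 'c', 'e'] -> ['d', 'a', 'c', 'e']
'a': index 1 in ['d', 'a', 'c', 'e'] -> ['a', 'd', 'c', 'e']


Output: [0, 1, 3, 2, 2, 1, 3, 1, 1, 1]


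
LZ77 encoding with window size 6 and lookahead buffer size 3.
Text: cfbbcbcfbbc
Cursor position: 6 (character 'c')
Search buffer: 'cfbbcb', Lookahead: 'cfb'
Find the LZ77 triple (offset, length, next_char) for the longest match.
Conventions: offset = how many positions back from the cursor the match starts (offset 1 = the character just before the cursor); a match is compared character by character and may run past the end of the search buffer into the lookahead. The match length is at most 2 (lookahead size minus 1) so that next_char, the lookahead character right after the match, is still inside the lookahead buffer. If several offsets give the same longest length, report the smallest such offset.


Try each offset into the search buffer:
  offset=1 (pos 5, char 'b'): match length 0
  offset=2 (pos 4, char 'c'): match length 1
  offset=3 (pos 3, char 'b'): match length 0
  offset=4 (pos 2, char 'b'): match length 0
  offset=5 (pos 1, char 'f'): match length 0
  offset=6 (pos 0, char 'c'): match length 2
Longest match has length 2 at offset 6.
next_char = character at position 6 + 2 = 8 -> 'b'

Best match: offset=6, length=2 (matching 'cf' starting at position 0)
LZ77 triple: (6, 2, 'b')


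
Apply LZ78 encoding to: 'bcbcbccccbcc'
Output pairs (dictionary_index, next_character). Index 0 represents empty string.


LZ78 encoding steps:
Dictionary: {0: ''}
Step 1: w='' (idx 0), next='b' -> output (0, 'b'), add 'b' as idx 1
Step 2: w='' (idx 0), next='c' -> output (0, 'c'), add 'c' as idx 2
Step 3: w='b' (idx 1), next='c' -> output (1, 'c'), add 'bc' as idx 3
Step 4: w='bc' (idx 3), next='c' -> output (3, 'c'), add 'bcc' as idx 4
Step 5: w='c' (idx 2), next='c' -> output (2, 'c'), add 'cc' as idx 5
Step 6: w='bcc' (idx 4), end of input -> output (4, '')


Encoded: [(0, 'b'), (0, 'c'), (1, 'c'), (3, 'c'), (2, 'c'), (4, '')]


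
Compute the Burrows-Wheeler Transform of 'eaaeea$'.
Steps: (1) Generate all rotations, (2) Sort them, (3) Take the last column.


Rotations (sorted):
  0: $eaaeea -> last char: a
  1: a$eaaee -> last char: e
  2: aaeea$e -> last char: e
  3: aeea$ea -> last char: a
  4: ea$eaae -> last char: e
  5: eaaeea$ -> last char: $
  6: eea$eaa -> last char: a


BWT = aeeae$a


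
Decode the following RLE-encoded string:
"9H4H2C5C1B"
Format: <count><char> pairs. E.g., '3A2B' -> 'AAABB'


Expanding each <count><char> pair:
  9H -> 'HHHHHHHHH'
  4H -> 'HHHH'
  2C -> 'CC'
  5C -> 'CCCCC'
  1B -> 'B'

Decoded = HHHHHHHHHHHHHCCCCCCCB


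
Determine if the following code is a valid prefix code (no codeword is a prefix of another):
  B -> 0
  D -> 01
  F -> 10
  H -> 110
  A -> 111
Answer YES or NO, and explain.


Checking each pair (does one codeword prefix another?):
  B='0' vs D='01': prefix -- VIOLATION

NO -- this is NOT a valid prefix code. B (0) is a prefix of D (01).


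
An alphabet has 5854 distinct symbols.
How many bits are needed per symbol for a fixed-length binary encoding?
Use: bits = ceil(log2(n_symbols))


log2(5854) = 12.5152
Bracket: 2^12 = 4096 < 5854 <= 2^13 = 8192
So ceil(log2(5854)) = 13

bits = ceil(log2(5854)) = ceil(12.5152) = 13 bits


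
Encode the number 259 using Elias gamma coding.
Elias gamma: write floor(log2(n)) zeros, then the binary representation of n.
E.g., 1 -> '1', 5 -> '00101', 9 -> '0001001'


num_bits = floor(log2(259)) + 1 = 9
leading_zeros = num_bits - 1 = 8
binary(259) = 100000011

Elias gamma(259) = '00000000' + '100000011' = 00000000100000011 (17 bits)


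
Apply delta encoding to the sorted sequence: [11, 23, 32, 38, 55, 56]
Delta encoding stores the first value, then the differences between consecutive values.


First value: 11
Deltas:
  23 - 11 = 12
  32 - 23 = 9
  38 - 32 = 6
  55 - 38 = 17
  56 - 55 = 1


Delta encoded: [11, 12, 9, 6, 17, 1]


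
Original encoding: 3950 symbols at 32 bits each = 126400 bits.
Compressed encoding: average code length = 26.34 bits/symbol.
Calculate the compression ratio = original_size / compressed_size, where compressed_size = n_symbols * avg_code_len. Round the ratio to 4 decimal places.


original_size = n_symbols * orig_bits = 3950 * 32 = 126400 bits
compressed_size = n_symbols * avg_code_len = 3950 * 26.34 = 104043.0 bits
ratio = original_size / compressed_size = 126400 / 104043.0 = 1.2149

Compression ratio = 1.2149


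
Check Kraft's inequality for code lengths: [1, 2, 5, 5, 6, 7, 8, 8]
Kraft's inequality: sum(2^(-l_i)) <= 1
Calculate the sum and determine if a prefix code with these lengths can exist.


Sum = 2^(-1) + 2^(-2) + 2^(-5) + 2^(-5) + 2^(-6) + 2^(-7) + 2^(-8) + 2^(-8)
    = 0.5 + 0.25 + 0.03125 + 0.03125 + 0.015625 + 0.0078125 + 0.00390625 + 0.00390625
    = 216/256 = 0.84375
Since 0.84375 <= 1, Kraft's inequality IS satisfied.
A prefix code with these lengths CAN exist.

Kraft sum = 0.84375. Satisfied.


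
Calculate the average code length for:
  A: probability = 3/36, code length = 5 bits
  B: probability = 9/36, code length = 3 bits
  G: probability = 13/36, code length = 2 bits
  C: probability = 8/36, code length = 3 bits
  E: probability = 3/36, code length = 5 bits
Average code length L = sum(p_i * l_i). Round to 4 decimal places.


Weighted contributions p_i * l_i:
  A: (3/36) * 5 = 15/36
  B: (9/36) * 3 = 27/36
  G: (13/36) * 2 = 26/36
  C: (8/36) * 3 = 24/36
  E: (3/36) * 5 = 15/36
Sum = (15 + 27 + 26 + 24 + 15)/36 = 107/36

L = 107/36 = 2.9722 bits/symbol


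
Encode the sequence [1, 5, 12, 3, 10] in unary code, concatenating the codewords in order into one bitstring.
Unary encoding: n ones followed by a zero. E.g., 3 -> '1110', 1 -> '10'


Encode each number as n ones followed by a terminating 0:
  1 -> 10 (2 bits)
  5 -> 111110 (6 bits)
  12 -> 1111111111110 (13 bits)
  3 -> 1110 (4 bits)
  10 -> 11111111110 (11 bits)
Total length = 2 + 6 + 13 + 4 + 11 = 36 bits.

Unary([1, 5, 12, 3, 10]) = 101111101111111111110111011111111110 (36 bits)


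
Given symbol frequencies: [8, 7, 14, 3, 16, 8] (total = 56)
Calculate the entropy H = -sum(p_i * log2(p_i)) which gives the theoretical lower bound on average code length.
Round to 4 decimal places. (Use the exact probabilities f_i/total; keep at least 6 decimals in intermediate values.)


Per-symbol terms -p_i * log2(p_i) with p_i = f_i/56:
  p = 8/56 = 0.142857: log2(p) = -2.807355, -p*log2(p) = 0.401051
  p = 7/56 = 0.125000: log2(p) = -3.000000, -p*log2(p) = 0.375000
  p = 14/56 = 0.250000: log2(p) = -2.000000, -p*log2(p) = 0.500000
  p = 3/56 = 0.053571: log2(p) = -4.222392, -p*log2(p) = 0.226200
  p = 16/56 = 0.285714: log2(p) = -1.807355, -p*log2(p) = 0.516387
  p = 8/56 = 0.142857: log2(p) = -2.807355, -p*log2(p) = 0.401051
H = 0.401051 + 0.375000 + 0.500000 + 0.226200 + 0.516387 + 0.401051 = 2.419689

H = 2.4197 bits/symbol


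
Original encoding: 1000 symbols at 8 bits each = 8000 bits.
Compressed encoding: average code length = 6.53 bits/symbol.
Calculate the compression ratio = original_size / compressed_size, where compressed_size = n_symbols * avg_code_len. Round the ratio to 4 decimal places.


original_size = n_symbols * orig_bits = 1000 * 8 = 8000 bits
compressed_size = n_symbols * avg_code_len = 1000 * 6.53 = 6530.0 bits
ratio = original_size / compressed_size = 8000 / 6530.0 = 1.2251

Compression ratio = 1.2251


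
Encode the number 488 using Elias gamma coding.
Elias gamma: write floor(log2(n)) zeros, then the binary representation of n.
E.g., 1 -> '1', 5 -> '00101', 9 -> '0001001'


num_bits = floor(log2(488)) + 1 = 9
leading_zeros = num_bits - 1 = 8
binary(488) = 111101000

Elias gamma(488) = '00000000' + '111101000' = 00000000111101000 (17 bits)


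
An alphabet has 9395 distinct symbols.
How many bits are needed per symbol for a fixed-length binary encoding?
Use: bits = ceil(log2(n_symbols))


log2(9395) = 13.1977
Bracket: 2^13 = 8192 < 9395 <= 2^14 = 16384
So ceil(log2(9395)) = 14

bits = ceil(log2(9395)) = ceil(13.1977) = 14 bits


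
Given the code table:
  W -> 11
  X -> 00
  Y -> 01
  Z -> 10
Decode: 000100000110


Decoding:
00 -> X
01 -> Y
00 -> X
00 -> X
01 -> Y
10 -> Z


Result: XYXXYZ


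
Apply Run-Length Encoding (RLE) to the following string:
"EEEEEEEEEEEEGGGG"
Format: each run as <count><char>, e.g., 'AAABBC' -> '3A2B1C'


Scanning runs left to right:
  i=0: run of 'E' x 12 -> '12E'
  i=12: run of 'G' x 4 -> '4G'

RLE = 12E4G


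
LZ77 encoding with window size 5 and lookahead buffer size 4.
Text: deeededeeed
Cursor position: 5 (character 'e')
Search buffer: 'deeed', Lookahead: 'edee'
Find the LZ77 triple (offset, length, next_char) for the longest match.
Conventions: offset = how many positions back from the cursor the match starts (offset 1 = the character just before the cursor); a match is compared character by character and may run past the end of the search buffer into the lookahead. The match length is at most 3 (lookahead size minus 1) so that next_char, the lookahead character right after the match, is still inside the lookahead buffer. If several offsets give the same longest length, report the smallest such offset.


Try each offset into the search buffer:
  offset=1 (pos 4, char 'd'): match length 0
  offset=2 (pos 3, char 'e'): match length 3
  offset=3 (pos 2, char 'e'): match length 1
  offset=4 (pos 1, char 'e'): match length 1
  offset=5 (pos 0, char 'd'): match length 0
Longest match has length 3 at offset 2.
next_char = character at position 5 + 3 = 8 -> 'e'

Best match: offset=2, length=3 (matching 'ede' starting at position 3)
LZ77 triple: (2, 3, 'e')


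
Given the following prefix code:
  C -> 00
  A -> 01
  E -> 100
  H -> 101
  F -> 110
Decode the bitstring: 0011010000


Decoding step by step:
Bits 00 -> C
Bits 110 -> F
Bits 100 -> E
Bits 00 -> C


Decoded message: CFEC


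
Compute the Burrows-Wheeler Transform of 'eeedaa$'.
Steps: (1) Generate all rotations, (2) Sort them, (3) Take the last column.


Rotations (sorted):
  0: $eeedaa -> last char: a
  1: a$eeeda -> last char: a
  2: aa$eeed -> last char: d
  3: daa$eee -> last char: e
  4: edaa$ee -> last char: e
  5: eedaa$e -> last char: e
  6: eeedaa$ -> last char: $


BWT = aadeee$


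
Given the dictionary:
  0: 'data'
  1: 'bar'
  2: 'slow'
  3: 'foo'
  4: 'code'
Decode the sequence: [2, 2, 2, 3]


Look up each index in the dictionary:
  2 -> 'slow'
  2 -> 'slow'
  2 -> 'slow'
  3 -> 'foo'

Decoded: "slow slow slow foo"


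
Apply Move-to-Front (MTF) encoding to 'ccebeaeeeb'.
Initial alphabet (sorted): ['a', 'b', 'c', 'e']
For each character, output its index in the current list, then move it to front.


MTF encoding:
'c': index 2 in ['a', 'b', 'c', 'e'] -> ['c', 'a', 'b', 'e']
'c': index 0 in ['c', 'a', 'b', 'e'] -> ['c', 'a', 'b', 'e']
'e': index 3 in ['c', 'a', 'b', 'e'] -> ['e', 'c', 'a', 'b']
'b': index 3 in ['e', 'c', 'a', 'b'] -> ['b', 'e', 'c', 'a']
'e': index 1 in ['b', 'e', 'c', 'a'] -> ['e', 'b', 'c', 'a']
'a': index 3 in ['e', 'b', 'c', 'a'] -> ['a', 'e', 'b', 'c']
'e': index 1 in ['a', 'e', 'b', 'c'] -> ['e', 'a', 'b', 'c']
'e': index 0 in ['e', 'a', 'b', 'c'] -> ['e', 'a', 'b', 'c']
'e': index 0 in ['e', 'a', 'b', 'c'] -> ['e', 'a', 'b', 'c']
'b': index 2 in ['e', 'a', 'b', 'c'] -> ['b', 'e', 'a', 'c']


Output: [2, 0, 3, 3, 1, 3, 1, 0, 0, 2]


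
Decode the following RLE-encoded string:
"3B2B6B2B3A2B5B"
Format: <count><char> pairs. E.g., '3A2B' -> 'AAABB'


Expanding each <count><char> pair:
  3B -> 'BBB'
  2B -> 'BB'
  6B -> 'BBBBBB'
  2B -> 'BB'
  3A -> 'AAA'
  2B -> 'BB'
  5B -> 'BBBBB'

Decoded = BBBBBBBBBBBBBAAABBBBBBB


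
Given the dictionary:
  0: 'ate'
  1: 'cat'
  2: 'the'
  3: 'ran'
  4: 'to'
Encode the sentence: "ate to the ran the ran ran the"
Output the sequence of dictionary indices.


Look up each word in the dictionary:
  'ate' -> 0
  'to' -> 4
  'the' -> 2
  'ran' -> 3
  'the' -> 2
  'ran' -> 3
  'ran' -> 3
  'the' -> 2

Encoded: [0, 4, 2, 3, 2, 3, 3, 2]


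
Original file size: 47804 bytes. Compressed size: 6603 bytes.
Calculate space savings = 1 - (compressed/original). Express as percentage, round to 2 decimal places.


ratio = compressed/original = 6603/47804 = 0.138127
savings = 1 - ratio = 1 - 0.138127 = 0.861873
as a percentage: 0.861873 * 100 = 86.19%

Space savings = 1 - 6603/47804 = 86.19%


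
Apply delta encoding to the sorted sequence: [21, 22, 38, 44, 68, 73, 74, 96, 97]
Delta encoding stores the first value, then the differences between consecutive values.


First value: 21
Deltas:
  22 - 21 = 1
  38 - 22 = 16
  44 - 38 = 6
  68 - 44 = 24
  73 - 68 = 5
  74 - 73 = 1
  96 - 74 = 22
  97 - 96 = 1


Delta encoded: [21, 1, 16, 6, 24, 5, 1, 22, 1]


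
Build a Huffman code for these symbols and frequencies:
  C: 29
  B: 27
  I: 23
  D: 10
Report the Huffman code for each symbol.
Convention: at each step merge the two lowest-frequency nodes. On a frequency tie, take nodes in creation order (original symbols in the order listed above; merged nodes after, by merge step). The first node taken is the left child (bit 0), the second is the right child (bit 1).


Huffman tree construction:
Step 1: Merge D(10) + I(23) = 33
Step 2: Merge B(27) + C(29) = 56
Step 3: Merge (D+I)(33) + (B+C)(56) = 89
Read each symbol's code off the tree from the root (left child = 0, right child = 1).

Codes:
  C: 11 (length 2)
  B: 10 (length 2)
  I: 01 (length 2)
  D: 00 (length 2)
Average code length: 178/89 = 2.0000 bits/symbol


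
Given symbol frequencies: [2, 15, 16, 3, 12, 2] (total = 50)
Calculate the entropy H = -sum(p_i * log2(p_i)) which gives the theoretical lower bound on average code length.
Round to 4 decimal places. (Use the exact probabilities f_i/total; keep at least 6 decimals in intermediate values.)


Per-symbol terms -p_i * log2(p_i) with p_i = f_i/50:
  p = 2/50 = 0.040000: log2(p) = -4.643856, -p*log2(p) = 0.185754
  p = 15/50 = 0.300000: log2(p) = -1.736966, -p*log2(p) = 0.521090
  p = 16/50 = 0.320000: log2(p) = -1.643856, -p*log2(p) = 0.526034
  p = 3/50 = 0.060000: log2(p) = -4.058894, -p*log2(p) = 0.243534
  p = 12/50 = 0.240000: log2(p) = -2.058894, -p*log2(p) = 0.494134
  p = 2/50 = 0.040000: log2(p) = -4.643856, -p*log2(p) = 0.185754
H = 0.185754 + 0.521090 + 0.526034 + 0.243534 + 0.494134 + 0.185754 = 2.156300

H = 2.1563 bits/symbol


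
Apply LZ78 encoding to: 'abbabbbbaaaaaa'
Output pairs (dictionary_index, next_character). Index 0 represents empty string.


LZ78 encoding steps:
Dictionary: {0: ''}
Step 1: w='' (idx 0), next='a' -> output (0, 'a'), add 'a' as idx 1
Step 2: w='' (idx 0), next='b' -> output (0, 'b'), add 'b' as idx 2
Step 3: w='b' (idx 2), next='a' -> output (2, 'a'), add 'ba' as idx 3
Step 4: w='b' (idx 2), next='b' -> output (2, 'b'), add 'bb' as idx 4
Step 5: w='bb' (idx 4), next='a' -> output (4, 'a'), add 'bba' as idx 5
Step 6: w='a' (idx 1), next='a' -> output (1, 'a'), add 'aa' as idx 6
Step 7: w='aa' (idx 6), next='a' -> output (6, 'a'), add 'aaa' as idx 7


Encoded: [(0, 'a'), (0, 'b'), (2, 'a'), (2, 'b'), (4, 'a'), (1, 'a'), (6, 'a')]


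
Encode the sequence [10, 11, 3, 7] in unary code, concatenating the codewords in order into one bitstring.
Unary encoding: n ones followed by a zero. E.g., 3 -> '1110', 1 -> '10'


Encode each number as n ones followed by a terminating 0:
  10 -> 11111111110 (11 bits)
  11 -> 111111111110 (12 bits)
  3 -> 1110 (4 bits)
  7 -> 11111110 (8 bits)
Total length = 11 + 12 + 4 + 8 = 35 bits.

Unary([10, 11, 3, 7]) = 11111111110111111111110111011111110 (35 bits)


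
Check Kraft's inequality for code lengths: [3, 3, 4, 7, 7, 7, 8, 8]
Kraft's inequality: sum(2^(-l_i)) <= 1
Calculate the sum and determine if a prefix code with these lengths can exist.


Sum = 2^(-3) + 2^(-3) + 2^(-4) + 2^(-7) + 2^(-7) + 2^(-7) + 2^(-8) + 2^(-8)
    = 0.125 + 0.125 + 0.0625 + 0.0078125 + 0.0078125 + 0.0078125 + 0.00390625 + 0.00390625
    = 88/256 = 0.34375
Since 0.34375 <= 1, Kraft's inequality IS satisfied.
A prefix code with these lengths CAN exist.

Kraft sum = 0.34375. Satisfied.


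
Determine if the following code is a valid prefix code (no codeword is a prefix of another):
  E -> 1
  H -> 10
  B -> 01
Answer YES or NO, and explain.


Checking each pair (does one codeword prefix another?):
  E='1' vs H='10': prefix -- VIOLATION

NO -- this is NOT a valid prefix code. E (1) is a prefix of H (10).


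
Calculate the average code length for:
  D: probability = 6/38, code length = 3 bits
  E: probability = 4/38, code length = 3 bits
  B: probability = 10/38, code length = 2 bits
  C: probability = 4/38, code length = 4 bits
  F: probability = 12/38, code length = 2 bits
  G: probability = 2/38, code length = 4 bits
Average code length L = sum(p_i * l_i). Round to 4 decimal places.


Weighted contributions p_i * l_i:
  D: (6/38) * 3 = 18/38
  E: (4/38) * 3 = 12/38
  B: (10/38) * 2 = 20/38
  C: (4/38) * 4 = 16/38
  F: (12/38) * 2 = 24/38
  G: (2/38) * 4 = 8/38
Sum = (18 + 12 + 20 + 16 + 24 + 8)/38 = 98/38

L = 98/38 = 2.5789 bits/symbol


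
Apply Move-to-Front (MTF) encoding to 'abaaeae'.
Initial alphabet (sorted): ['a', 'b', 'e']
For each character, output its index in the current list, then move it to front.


MTF encoding:
'a': index 0 in ['a', 'b', 'e'] -> ['a', 'b', 'e']
'b': index 1 in ['a', 'b', 'e'] -> ['b', 'a', 'e']
'a': index 1 in ['b', 'a', 'e'] -> ['a', 'b', 'e']
'a': index 0 in ['a', 'b', 'e'] -> ['a', 'b', 'e']
'e': index 2 in ['a', 'b', 'e'] -> ['e', 'a', 'b']
'a': index 1 in ['e', 'a', 'b'] -> ['a', 'e', 'b']
'e': index 1 in ['a', 'e', 'b'] -> ['e', 'a', 'b']


Output: [0, 1, 1, 0, 2, 1, 1]


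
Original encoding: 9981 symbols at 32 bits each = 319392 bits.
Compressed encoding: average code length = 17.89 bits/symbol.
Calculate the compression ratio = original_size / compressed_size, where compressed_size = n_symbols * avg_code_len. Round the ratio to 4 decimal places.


original_size = n_symbols * orig_bits = 9981 * 32 = 319392 bits
compressed_size = n_symbols * avg_code_len = 9981 * 17.89 = 178560.09 bits
ratio = original_size / compressed_size = 319392 / 178560.09 = 1.7887

Compression ratio = 1.7887


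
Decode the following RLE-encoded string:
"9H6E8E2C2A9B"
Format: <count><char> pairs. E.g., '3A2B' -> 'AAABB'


Expanding each <count><char> pair:
  9H -> 'HHHHHHHHH'
  6E -> 'EEEEEE'
  8E -> 'EEEEEEEE'
  2C -> 'CC'
  2A -> 'AA'
  9B -> 'BBBBBBBBB'

Decoded = HHHHHHHHHEEEEEEEEEEEEEECCAABBBBBBBBB


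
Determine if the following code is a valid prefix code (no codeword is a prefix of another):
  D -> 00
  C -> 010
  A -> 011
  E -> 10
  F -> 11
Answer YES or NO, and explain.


Checking each pair (does one codeword prefix another?):
  D='00' vs C='010': no prefix
  D='00' vs A='011': no prefix
  D='00' vs E='10': no prefix
  D='00' vs F='11': no prefix
  C='010' vs D='00': no prefix
  C='010' vs A='011': no prefix
  C='010' vs E='10': no prefix
  C='010' vs F='11': no prefix
  A='011' vs D='00': no prefix
  A='011' vs C='010': no prefix
  A='011' vs E='10': no prefix
  A='011' vs F='11': no prefix
  E='10' vs D='00': no prefix
  E='10' vs C='010': no prefix
  E='10' vs A='011': no prefix
  E='10' vs F='11': no prefix
  F='11' vs D='00': no prefix
  F='11' vs C='010': no prefix
  F='11' vs A='011': no prefix
  F='11' vs E='10': no prefix
No violation found over all pairs.

YES -- this is a valid prefix code. No codeword is a prefix of any other codeword.


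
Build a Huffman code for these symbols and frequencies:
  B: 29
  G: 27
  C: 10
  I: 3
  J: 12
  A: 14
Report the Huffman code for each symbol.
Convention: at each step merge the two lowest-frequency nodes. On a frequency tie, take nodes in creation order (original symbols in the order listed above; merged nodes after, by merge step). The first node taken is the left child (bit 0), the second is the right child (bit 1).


Huffman tree construction:
Step 1: Merge I(3) + C(10) = 13
Step 2: Merge J(12) + (I+C)(13) = 25
Step 3: Merge A(14) + (J+(I+C))(25) = 39
Step 4: Merge G(27) + B(29) = 56
Step 5: Merge (A+(J+(I+C)))(39) + (G+B)(56) = 95
Read each symbol's code off the tree from the root (left child = 0, right child = 1).

Codes:
  B: 11 (length 2)
  G: 10 (length 2)
  C: 0111 (length 4)
  I: 0110 (length 4)
  J: 010 (length 3)
  A: 00 (length 2)
Average code length: 228/95 = 2.4000 bits/symbol


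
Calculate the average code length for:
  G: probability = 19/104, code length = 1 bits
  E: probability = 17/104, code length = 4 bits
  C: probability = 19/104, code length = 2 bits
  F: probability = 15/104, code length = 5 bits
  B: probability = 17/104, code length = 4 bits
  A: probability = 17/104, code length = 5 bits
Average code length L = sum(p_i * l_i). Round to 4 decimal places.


Weighted contributions p_i * l_i:
  G: (19/104) * 1 = 19/104
  E: (17/104) * 4 = 68/104
  C: (19/104) * 2 = 38/104
  F: (15/104) * 5 = 75/104
  B: (17/104) * 4 = 68/104
  A: (17/104) * 5 = 85/104
Sum = (19 + 68 + 38 + 75 + 68 + 85)/104 = 353/104

L = 353/104 = 3.3942 bits/symbol


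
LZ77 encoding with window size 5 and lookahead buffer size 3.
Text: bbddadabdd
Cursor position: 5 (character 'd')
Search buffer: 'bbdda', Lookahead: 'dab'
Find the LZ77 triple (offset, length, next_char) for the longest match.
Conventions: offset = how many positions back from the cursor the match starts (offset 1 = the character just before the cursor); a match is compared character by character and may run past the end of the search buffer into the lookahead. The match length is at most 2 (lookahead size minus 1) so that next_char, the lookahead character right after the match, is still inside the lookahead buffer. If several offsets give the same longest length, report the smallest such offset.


Try each offset into the search buffer:
  offset=1 (pos 4, char 'a'): match length 0
  offset=2 (pos 3, char 'd'): match length 2
  offset=3 (pos 2, char 'd'): match length 1
  offset=4 (pos 1, char 'b'): match length 0
  offset=5 (pos 0, char 'b'): match length 0
Longest match has length 2 at offset 2.
next_char = character at position 5 + 2 = 7 -> 'b'

Best match: offset=2, length=2 (matching 'da' starting at position 3)
LZ77 triple: (2, 2, 'b')


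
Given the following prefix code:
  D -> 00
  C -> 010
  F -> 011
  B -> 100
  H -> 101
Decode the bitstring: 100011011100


Decoding step by step:
Bits 100 -> B
Bits 011 -> F
Bits 011 -> F
Bits 100 -> B


Decoded message: BFFB


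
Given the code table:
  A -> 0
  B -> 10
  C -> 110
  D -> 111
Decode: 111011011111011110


Decoding:
111 -> D
0 -> A
110 -> C
111 -> D
110 -> C
111 -> D
10 -> B


Result: DACDCDB


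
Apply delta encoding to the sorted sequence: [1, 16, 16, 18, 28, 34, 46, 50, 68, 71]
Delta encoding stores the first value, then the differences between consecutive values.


First value: 1
Deltas:
  16 - 1 = 15
  16 - 16 = 0
  18 - 16 = 2
  28 - 18 = 10
  34 - 28 = 6
  46 - 34 = 12
  50 - 46 = 4
  68 - 50 = 18
  71 - 68 = 3


Delta encoded: [1, 15, 0, 2, 10, 6, 12, 4, 18, 3]


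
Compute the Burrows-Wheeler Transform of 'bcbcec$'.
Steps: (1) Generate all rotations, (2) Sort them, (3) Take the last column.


Rotations (sorted):
  0: $bcbcec -> last char: c
  1: bcbcec$ -> last char: $
  2: bcec$bc -> last char: c
  3: c$bcbce -> last char: e
  4: cbcec$b -> last char: b
  5: cec$bcb -> last char: b
  6: ec$bcbc -> last char: c


BWT = c$cebbc


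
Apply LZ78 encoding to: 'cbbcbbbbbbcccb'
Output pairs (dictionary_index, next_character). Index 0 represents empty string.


LZ78 encoding steps:
Dictionary: {0: ''}
Step 1: w='' (idx 0), next='c' -> output (0, 'c'), add 'c' as idx 1
Step 2: w='' (idx 0), next='b' -> output (0, 'b'), add 'b' as idx 2
Step 3: w='b' (idx 2), next='c' -> output (2, 'c'), add 'bc' as idx 3
Step 4: w='b' (idx 2), next='b' -> output (2, 'b'), add 'bb' as idx 4
Step 5: w='bb' (idx 4), next='b' -> output (4, 'b'), add 'bbb' as idx 5
Step 6: w='bc' (idx 3), next='c' -> output (3, 'c'), add 'bcc' as idx 6
Step 7: w='c' (idx 1), next='b' -> output (1, 'b'), add 'cb' as idx 7


Encoded: [(0, 'c'), (0, 'b'), (2, 'c'), (2, 'b'), (4, 'b'), (3, 'c'), (1, 'b')]


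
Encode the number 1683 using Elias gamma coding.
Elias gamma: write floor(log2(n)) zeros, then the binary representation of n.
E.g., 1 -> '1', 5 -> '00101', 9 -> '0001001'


num_bits = floor(log2(1683)) + 1 = 11
leading_zeros = num_bits - 1 = 10
binary(1683) = 11010010011

Elias gamma(1683) = '0000000000' + '11010010011' = 000000000011010010011 (21 bits)


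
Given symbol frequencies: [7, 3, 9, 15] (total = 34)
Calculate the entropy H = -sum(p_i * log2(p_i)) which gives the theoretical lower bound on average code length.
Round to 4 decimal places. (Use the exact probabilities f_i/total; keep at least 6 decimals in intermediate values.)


Per-symbol terms -p_i * log2(p_i) with p_i = f_i/34:
  p = 7/34 = 0.205882: log2(p) = -2.280108, -p*log2(p) = 0.469434
  p = 3/34 = 0.088235: log2(p) = -3.502500, -p*log2(p) = 0.309044
  p = 9/34 = 0.264706: log2(p) = -1.917538, -p*log2(p) = 0.507584
  p = 15/34 = 0.441176: log2(p) = -1.180572, -p*log2(p) = 0.520841
H = 0.469434 + 0.309044 + 0.507584 + 0.520841 = 1.806903

H = 1.8069 bits/symbol


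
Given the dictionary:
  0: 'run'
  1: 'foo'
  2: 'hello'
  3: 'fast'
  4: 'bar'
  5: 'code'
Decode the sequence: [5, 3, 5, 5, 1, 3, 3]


Look up each index in the dictionary:
  5 -> 'code'
  3 -> 'fast'
  5 -> 'code'
  5 -> 'code'
  1 -> 'foo'
  3 -> 'fast'
  3 -> 'fast'

Decoded: "code fast code code foo fast fast"


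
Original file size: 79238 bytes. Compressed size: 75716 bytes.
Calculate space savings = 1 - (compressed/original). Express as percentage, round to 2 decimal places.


ratio = compressed/original = 75716/79238 = 0.955552
savings = 1 - ratio = 1 - 0.955552 = 0.044448
as a percentage: 0.044448 * 100 = 4.44%

Space savings = 1 - 75716/79238 = 4.44%


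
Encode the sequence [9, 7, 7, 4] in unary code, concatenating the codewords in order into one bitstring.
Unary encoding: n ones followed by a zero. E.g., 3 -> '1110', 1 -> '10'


Encode each number as n ones followed by a terminating 0:
  9 -> 1111111110 (10 bits)
  7 -> 11111110 (8 bits)
  7 -> 11111110 (8 bits)
  4 -> 11110 (5 bits)
Total length = 10 + 8 + 8 + 5 = 31 bits.

Unary([9, 7, 7, 4]) = 1111111110111111101111111011110 (31 bits)


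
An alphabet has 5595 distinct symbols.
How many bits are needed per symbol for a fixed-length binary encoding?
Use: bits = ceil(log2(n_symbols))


log2(5595) = 12.4499
Bracket: 2^12 = 4096 < 5595 <= 2^13 = 8192
So ceil(log2(5595)) = 13

bits = ceil(log2(5595)) = ceil(12.4499) = 13 bits


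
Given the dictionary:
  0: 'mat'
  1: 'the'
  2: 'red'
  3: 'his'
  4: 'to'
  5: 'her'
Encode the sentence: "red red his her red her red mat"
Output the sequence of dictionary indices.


Look up each word in the dictionary:
  'red' -> 2
  'red' -> 2
  'his' -> 3
  'her' -> 5
  'red' -> 2
  'her' -> 5
  'red' -> 2
  'mat' -> 0

Encoded: [2, 2, 3, 5, 2, 5, 2, 0]


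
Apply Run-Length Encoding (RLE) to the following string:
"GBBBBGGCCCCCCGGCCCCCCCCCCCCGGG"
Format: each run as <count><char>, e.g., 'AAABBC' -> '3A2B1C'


Scanning runs left to right:
  i=0: run of 'G' x 1 -> '1G'
  i=1: run of 'B' x 4 -> '4B'
  i=5: run of 'G' x 2 -> '2G'
  i=7: run of 'C' x 6 -> '6C'
  i=13: run of 'G' x 2 -> '2G'
  i=15: run of 'C' x 12 -> '12C'
  i=27: run of 'G' x 3 -> '3G'

RLE = 1G4B2G6C2G12C3G


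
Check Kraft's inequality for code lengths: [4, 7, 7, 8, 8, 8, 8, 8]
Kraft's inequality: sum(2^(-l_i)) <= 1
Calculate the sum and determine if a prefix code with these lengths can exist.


Sum = 2^(-4) + 2^(-7) + 2^(-7) + 2^(-8) + 2^(-8) + 2^(-8) + 2^(-8) + 2^(-8)
    = 0.0625 + 0.0078125 + 0.0078125 + 0.00390625 + 0.00390625 + 0.00390625 + 0.00390625 + 0.00390625
    = 25/256 = 0.09765625
Since 0.09765625 <= 1, Kraft's inequality IS satisfied.
A prefix code with these lengths CAN exist.

Kraft sum = 0.09765625. Satisfied.


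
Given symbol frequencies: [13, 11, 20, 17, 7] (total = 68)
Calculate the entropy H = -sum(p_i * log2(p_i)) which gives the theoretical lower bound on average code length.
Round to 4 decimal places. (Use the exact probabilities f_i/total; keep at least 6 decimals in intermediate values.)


Per-symbol terms -p_i * log2(p_i) with p_i = f_i/68:
  p = 13/68 = 0.191176: log2(p) = -2.387023, -p*log2(p) = 0.456343
  p = 11/68 = 0.161765: log2(p) = -2.628031, -p*log2(p) = 0.425123
  p = 20/68 = 0.294118: log2(p) = -1.765535, -p*log2(p) = 0.519275
  p = 17/68 = 0.250000: log2(p) = -2.000000, -p*log2(p) = 0.500000
  p = 7/68 = 0.102941: log2(p) = -3.280108, -p*log2(p) = 0.337658
H = 0.456343 + 0.425123 + 0.519275 + 0.500000 + 0.337658 = 2.238399

H = 2.2384 bits/symbol


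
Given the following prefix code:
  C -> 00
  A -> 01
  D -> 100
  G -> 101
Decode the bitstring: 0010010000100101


Decoding step by step:
Bits 00 -> C
Bits 100 -> D
Bits 100 -> D
Bits 00 -> C
Bits 100 -> D
Bits 101 -> G


Decoded message: CDDCDG


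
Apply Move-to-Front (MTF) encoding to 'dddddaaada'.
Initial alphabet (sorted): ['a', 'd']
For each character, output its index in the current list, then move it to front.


MTF encoding:
'd': index 1 in ['a', 'd'] -> ['d', 'a']
'd': index 0 in ['d', 'a'] -> ['d', 'a']
'd': index 0 in ['d', 'a'] -> ['d', 'a']
'd': index 0 in ['d', 'a'] -> ['d', 'a']
'd': index 0 in ['d', 'a'] -> ['d', 'a']
'a': index 1 in ['d', 'a'] -> ['a', 'd']
'a': index 0 in ['a', 'd'] -> ['a', 'd']
'a': index 0 in ['a', 'd'] -> ['a', 'd']
'd': index 1 in ['a', 'd'] -> ['d', 'a']
'a': index 1 in ['d', 'a'] -> ['a', 'd']


Output: [1, 0, 0, 0, 0, 1, 0, 0, 1, 1]


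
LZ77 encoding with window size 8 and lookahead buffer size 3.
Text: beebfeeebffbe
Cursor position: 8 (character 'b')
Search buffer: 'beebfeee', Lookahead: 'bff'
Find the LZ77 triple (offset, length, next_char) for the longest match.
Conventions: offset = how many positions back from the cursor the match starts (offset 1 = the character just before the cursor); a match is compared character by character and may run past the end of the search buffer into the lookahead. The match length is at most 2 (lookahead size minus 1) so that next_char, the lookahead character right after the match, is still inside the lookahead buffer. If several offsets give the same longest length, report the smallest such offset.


Try each offset into the search buffer:
  offset=1 (pos 7, char 'e'): match length 0
  offset=2 (pos 6, char 'e'): match length 0
  offset=3 (pos 5, char 'e'): match length 0
  offset=4 (pos 4, char 'f'): match length 0
  offset=5 (pos 3, char 'b'): match length 2
  offset=6 (pos 2, char 'e'): match length 0
  offset=7 (pos 1, char 'e'): match length 0
  offset=8 (pos 0, char 'b'): match length 1
Longest match has length 2 at offset 5.
next_char = character at position 8 + 2 = 10 -> 'f'

Best match: offset=5, length=2 (matching 'bf' starting at position 3)
LZ77 triple: (5, 2, 'f')


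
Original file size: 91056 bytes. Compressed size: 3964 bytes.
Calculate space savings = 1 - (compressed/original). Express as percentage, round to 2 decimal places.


ratio = compressed/original = 3964/91056 = 0.043534
savings = 1 - ratio = 1 - 0.043534 = 0.956466
as a percentage: 0.956466 * 100 = 95.65%

Space savings = 1 - 3964/91056 = 95.65%


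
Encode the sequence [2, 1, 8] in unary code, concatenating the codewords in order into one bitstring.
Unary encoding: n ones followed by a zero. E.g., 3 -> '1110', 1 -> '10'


Encode each number as n ones followed by a terminating 0:
  2 -> 110 (3 bits)
  1 -> 10 (2 bits)
  8 -> 111111110 (9 bits)
Total length = 3 + 2 + 9 = 14 bits.

Unary([2, 1, 8]) = 11010111111110 (14 bits)


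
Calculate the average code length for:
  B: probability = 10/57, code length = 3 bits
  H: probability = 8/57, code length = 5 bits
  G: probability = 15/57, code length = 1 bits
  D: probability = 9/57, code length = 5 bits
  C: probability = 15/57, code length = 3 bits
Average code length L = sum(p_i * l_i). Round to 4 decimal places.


Weighted contributions p_i * l_i:
  B: (10/57) * 3 = 30/57
  H: (8/57) * 5 = 40/57
  G: (15/57) * 1 = 15/57
  D: (9/57) * 5 = 45/57
  C: (15/57) * 3 = 45/57
Sum = (30 + 40 + 15 + 45 + 45)/57 = 175/57

L = 175/57 = 3.0702 bits/symbol


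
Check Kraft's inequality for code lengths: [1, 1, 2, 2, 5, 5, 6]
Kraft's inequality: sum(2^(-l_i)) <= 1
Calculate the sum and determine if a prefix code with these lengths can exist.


Sum = 2^(-1) + 2^(-1) + 2^(-2) + 2^(-2) + 2^(-5) + 2^(-5) + 2^(-6)
    = 0.5 + 0.5 + 0.25 + 0.25 + 0.03125 + 0.03125 + 0.015625
    = 101/64 = 1.578125
Since 1.578125 > 1, Kraft's inequality is NOT satisfied.
A prefix code with these lengths CANNOT exist.

Kraft sum = 1.578125. Not satisfied.


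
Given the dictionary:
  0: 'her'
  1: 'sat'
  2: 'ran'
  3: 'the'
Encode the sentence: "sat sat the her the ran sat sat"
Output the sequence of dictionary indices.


Look up each word in the dictionary:
  'sat' -> 1
  'sat' -> 1
  'the' -> 3
  'her' -> 0
  'the' -> 3
  'ran' -> 2
  'sat' -> 1
  'sat' -> 1

Encoded: [1, 1, 3, 0, 3, 2, 1, 1]


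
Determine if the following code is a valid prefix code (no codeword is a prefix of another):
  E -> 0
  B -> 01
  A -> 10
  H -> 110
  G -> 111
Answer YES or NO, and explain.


Checking each pair (does one codeword prefix another?):
  E='0' vs B='01': prefix -- VIOLATION

NO -- this is NOT a valid prefix code. E (0) is a prefix of B (01).


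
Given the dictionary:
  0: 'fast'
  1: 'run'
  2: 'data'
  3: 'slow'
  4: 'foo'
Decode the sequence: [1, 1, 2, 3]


Look up each index in the dictionary:
  1 -> 'run'
  1 -> 'run'
  2 -> 'data'
  3 -> 'slow'

Decoded: "run run data slow"


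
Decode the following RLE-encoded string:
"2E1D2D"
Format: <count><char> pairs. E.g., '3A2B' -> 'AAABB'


Expanding each <count><char> pair:
  2E -> 'EE'
  1D -> 'D'
  2D -> 'DD'

Decoded = EEDDD


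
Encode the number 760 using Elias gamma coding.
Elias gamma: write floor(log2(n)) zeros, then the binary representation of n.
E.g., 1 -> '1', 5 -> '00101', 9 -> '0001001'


num_bits = floor(log2(760)) + 1 = 10
leading_zeros = num_bits - 1 = 9
binary(760) = 1011111000

Elias gamma(760) = '000000000' + '1011111000' = 0000000001011111000 (19 bits)


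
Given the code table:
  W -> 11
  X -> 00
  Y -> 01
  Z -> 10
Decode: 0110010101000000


Decoding:
01 -> Y
10 -> Z
01 -> Y
01 -> Y
01 -> Y
00 -> X
00 -> X
00 -> X


Result: YZYYYXXX


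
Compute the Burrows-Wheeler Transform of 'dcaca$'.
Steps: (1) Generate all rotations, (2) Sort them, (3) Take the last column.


Rotations (sorted):
  0: $dcaca -> last char: a
  1: a$dcac -> last char: c
  2: aca$dc -> last char: c
  3: ca$dca -> last char: a
  4: caca$d -> last char: d
  5: dcaca$ -> last char: $


BWT = accad$


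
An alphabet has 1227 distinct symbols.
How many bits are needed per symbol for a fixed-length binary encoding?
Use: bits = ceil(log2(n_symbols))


log2(1227) = 10.2609
Bracket: 2^10 = 1024 < 1227 <= 2^11 = 2048
So ceil(log2(1227)) = 11

bits = ceil(log2(1227)) = ceil(10.2609) = 11 bits


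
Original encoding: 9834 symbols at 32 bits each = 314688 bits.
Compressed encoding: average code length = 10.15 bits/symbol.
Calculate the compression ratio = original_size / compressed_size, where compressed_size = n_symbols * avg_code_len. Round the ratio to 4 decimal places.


original_size = n_symbols * orig_bits = 9834 * 32 = 314688 bits
compressed_size = n_symbols * avg_code_len = 9834 * 10.15 = 99815.1 bits
ratio = original_size / compressed_size = 314688 / 99815.1 = 3.1527

Compression ratio = 3.1527


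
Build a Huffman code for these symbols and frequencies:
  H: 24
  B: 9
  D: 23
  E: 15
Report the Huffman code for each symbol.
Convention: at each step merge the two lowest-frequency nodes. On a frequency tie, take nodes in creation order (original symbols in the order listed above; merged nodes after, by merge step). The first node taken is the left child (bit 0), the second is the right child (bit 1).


Huffman tree construction:
Step 1: Merge B(9) + E(15) = 24
Step 2: Merge D(23) + H(24) = 47
Step 3: Merge (B+E)(24) + (D+H)(47) = 71
Read each symbol's code off the tree from the root (left child = 0, right child = 1).

Codes:
  H: 11 (length 2)
  B: 00 (length 2)
  D: 10 (length 2)
  E: 01 (length 2)
Average code length: 142/71 = 2.0000 bits/symbol


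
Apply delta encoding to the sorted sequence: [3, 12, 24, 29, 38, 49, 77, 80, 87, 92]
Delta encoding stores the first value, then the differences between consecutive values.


First value: 3
Deltas:
  12 - 3 = 9
  24 - 12 = 12
  29 - 24 = 5
  38 - 29 = 9
  49 - 38 = 11
  77 - 49 = 28
  80 - 77 = 3
  87 - 80 = 7
  92 - 87 = 5


Delta encoded: [3, 9, 12, 5, 9, 11, 28, 3, 7, 5]


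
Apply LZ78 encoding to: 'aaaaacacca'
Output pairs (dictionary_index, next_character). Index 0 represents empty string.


LZ78 encoding steps:
Dictionary: {0: ''}
Step 1: w='' (idx 0), next='a' -> output (0, 'a'), add 'a' as idx 1
Step 2: w='a' (idx 1), next='a' -> output (1, 'a'), add 'aa' as idx 2
Step 3: w='aa' (idx 2), next='c' -> output (2, 'c'), add 'aac' as idx 3
Step 4: w='a' (idx 1), next='c' -> output (1, 'c'), add 'ac' as idx 4
Step 5: w='' (idx 0), next='c' -> output (0, 'c'), add 'c' as idx 5
Step 6: w='a' (idx 1), end of input -> output (1, '')


Encoded: [(0, 'a'), (1, 'a'), (2, 'c'), (1, 'c'), (0, 'c'), (1, '')]
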